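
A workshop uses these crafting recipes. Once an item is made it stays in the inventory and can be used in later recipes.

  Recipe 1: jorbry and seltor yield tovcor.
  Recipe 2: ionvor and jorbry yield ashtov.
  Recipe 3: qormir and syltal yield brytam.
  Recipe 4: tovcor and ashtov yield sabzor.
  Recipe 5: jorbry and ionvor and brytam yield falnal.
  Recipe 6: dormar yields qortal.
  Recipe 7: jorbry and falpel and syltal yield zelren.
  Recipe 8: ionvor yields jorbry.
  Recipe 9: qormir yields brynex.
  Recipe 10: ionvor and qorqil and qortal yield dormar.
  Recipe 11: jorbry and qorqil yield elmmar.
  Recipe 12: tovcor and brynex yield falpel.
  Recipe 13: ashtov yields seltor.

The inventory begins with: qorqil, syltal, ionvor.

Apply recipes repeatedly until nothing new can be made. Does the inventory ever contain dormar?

dormar would need ionvor, qorqil, and qortal (Recipe 10), but qortal is never obtained.

No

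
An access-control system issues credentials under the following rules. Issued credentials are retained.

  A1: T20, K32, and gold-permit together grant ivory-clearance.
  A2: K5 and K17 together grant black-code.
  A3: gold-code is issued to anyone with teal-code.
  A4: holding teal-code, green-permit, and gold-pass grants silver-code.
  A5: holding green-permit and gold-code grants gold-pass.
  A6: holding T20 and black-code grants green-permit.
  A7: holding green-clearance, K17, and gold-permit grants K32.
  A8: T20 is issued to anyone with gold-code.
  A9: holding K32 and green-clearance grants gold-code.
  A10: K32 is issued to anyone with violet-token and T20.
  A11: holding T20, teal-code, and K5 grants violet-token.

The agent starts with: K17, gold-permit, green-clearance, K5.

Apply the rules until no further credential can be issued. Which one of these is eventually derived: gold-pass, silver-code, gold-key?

Holding green-clearance, K17, and gold-permit grants K32 (A7).
Holding K5 and K17 grants black-code (A2).
Holding K32 and green-clearance grants gold-code (A9).
Holding gold-code grants T20 (A8).
Holding T20 and black-code grants green-permit (A6).
Holding green-permit and gold-code grants gold-pass (A5).
silver-code would need teal-code, green-permit, and gold-pass (A4), but teal-code is never granted. No rule produces gold-key, and it is not given.

gold-pass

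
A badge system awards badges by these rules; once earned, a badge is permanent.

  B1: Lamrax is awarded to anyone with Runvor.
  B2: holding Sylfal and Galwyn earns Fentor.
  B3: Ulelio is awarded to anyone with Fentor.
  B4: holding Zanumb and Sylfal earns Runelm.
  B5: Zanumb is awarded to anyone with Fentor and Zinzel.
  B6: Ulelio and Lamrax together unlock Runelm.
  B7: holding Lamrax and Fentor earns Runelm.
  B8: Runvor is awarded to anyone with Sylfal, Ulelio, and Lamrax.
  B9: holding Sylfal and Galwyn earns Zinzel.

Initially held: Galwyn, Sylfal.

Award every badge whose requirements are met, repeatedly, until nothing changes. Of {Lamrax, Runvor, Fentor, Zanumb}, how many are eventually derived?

With Sylfal and Galwyn, Zinzel is earned (B9).
With Sylfal and Galwyn, Fentor is earned (B2).
With Fentor and Zinzel, Zanumb is earned (B5).
Lamrax would need Runvor (B1), but Runvor is never earned.
Runvor would need Sylfal, Ulelio, and Lamrax (B8), but Lamrax is never earned.
Fentor: reached.
Zanumb: reached.
Reached: Fentor and Zanumb — 2 of the 4.

2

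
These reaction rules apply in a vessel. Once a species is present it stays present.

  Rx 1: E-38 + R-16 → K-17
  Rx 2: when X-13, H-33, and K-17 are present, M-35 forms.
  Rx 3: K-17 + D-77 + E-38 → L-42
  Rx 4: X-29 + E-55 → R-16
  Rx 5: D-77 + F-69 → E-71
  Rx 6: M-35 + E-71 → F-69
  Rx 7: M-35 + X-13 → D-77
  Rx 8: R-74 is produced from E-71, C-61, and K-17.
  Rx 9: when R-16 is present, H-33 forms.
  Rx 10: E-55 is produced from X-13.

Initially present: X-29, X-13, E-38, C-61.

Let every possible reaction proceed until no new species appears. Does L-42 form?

Yes

X-13 present → E-55 forms (Rx 10).
X-29 and E-55 present → R-16 forms (Rx 4).
E-38 and R-16 present → K-17 forms (Rx 1).
R-16 present → H-33 forms (Rx 9).
X-13, H-33, and K-17 present → M-35 forms (Rx 2).
M-35 and X-13 present → D-77 forms (Rx 7).
K-17, D-77, and E-38 present → L-42 forms (Rx 3).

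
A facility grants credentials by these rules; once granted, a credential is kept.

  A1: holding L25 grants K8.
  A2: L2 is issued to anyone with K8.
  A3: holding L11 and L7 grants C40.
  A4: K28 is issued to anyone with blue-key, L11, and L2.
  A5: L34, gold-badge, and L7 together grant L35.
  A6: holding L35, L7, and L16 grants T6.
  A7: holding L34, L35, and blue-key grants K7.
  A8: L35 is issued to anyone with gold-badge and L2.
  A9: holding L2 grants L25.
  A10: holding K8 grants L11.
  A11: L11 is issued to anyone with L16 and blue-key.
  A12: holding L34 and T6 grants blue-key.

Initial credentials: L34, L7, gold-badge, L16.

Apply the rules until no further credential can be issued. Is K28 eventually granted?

K28 would need blue-key, L11, and L2 (A4), but L2 is never granted.

No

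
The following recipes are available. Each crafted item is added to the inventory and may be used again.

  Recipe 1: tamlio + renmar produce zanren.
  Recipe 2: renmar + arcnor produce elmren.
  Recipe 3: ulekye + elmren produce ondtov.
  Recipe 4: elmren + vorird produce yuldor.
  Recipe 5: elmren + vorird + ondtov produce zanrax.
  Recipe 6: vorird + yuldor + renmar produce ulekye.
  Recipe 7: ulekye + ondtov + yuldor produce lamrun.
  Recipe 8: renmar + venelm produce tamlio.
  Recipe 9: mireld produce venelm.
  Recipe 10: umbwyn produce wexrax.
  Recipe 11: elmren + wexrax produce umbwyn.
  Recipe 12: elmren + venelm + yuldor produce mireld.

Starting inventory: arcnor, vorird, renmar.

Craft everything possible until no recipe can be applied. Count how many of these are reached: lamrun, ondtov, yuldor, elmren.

Using Recipe 2, renmar and arcnor make elmren.
elmren + vorird → yuldor (Recipe 4).
vorird + yuldor + renmar → ulekye (Recipe 6).
ulekye + elmren → ondtov (Recipe 3).
ulekye + ondtov + yuldor → lamrun (Recipe 7).
lamrun: reached.
ondtov: reached.
yuldor: reached.
elmren: reached.
All 4 are reached.

4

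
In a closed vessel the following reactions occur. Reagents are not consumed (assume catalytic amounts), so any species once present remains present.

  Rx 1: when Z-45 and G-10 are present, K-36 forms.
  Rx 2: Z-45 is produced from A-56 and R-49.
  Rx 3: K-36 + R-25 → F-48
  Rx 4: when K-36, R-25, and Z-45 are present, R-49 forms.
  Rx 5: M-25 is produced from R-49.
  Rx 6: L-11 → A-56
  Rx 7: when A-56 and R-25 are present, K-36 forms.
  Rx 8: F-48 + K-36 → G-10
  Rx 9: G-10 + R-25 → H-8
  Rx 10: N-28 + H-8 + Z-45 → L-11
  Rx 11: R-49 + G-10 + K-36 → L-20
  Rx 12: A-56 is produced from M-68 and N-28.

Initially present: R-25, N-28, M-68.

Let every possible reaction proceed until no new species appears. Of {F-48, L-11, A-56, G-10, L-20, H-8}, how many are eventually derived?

4

M-68 and N-28 present → A-56 forms (Rx 12).
A-56 and R-25 present → K-36 forms (Rx 7).
K-36 and R-25 present → F-48 forms (Rx 3).
F-48 and K-36 present → G-10 forms (Rx 8).
G-10 and R-25 present → H-8 forms (Rx 9).
F-48: reached.
L-11 would need N-28, H-8, and Z-45 (Rx 10), but Z-45 never forms.
A-56: reached.
G-10: reached.
L-20 would need R-49, G-10, and K-36 (Rx 11), but R-49 never forms.
H-8: reached.
Reached: F-48, A-56, G-10, and H-8 — 4 of the 6.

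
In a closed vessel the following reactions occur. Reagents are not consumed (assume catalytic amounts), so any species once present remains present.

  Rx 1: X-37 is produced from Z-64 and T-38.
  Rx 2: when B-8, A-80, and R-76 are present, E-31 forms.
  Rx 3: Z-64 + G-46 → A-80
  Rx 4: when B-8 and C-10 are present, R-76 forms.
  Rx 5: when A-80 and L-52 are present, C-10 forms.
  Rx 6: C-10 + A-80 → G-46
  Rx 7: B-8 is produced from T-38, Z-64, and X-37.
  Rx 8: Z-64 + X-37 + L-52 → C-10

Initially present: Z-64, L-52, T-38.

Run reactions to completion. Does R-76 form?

Z-64 and T-38 present → X-37 forms (Rx 1).
Z-64, X-37, and L-52 present → C-10 forms (Rx 8).
T-38, Z-64, and X-37 present → B-8 forms (Rx 7).
B-8 and C-10 present → R-76 forms (Rx 4).

Yes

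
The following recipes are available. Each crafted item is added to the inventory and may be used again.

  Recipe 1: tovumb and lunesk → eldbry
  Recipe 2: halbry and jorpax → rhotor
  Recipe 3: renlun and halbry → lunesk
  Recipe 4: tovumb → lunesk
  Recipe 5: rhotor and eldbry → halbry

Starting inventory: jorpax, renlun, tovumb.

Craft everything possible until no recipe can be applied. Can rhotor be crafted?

No

rhotor would need halbry and jorpax (Recipe 2), but halbry is never obtained.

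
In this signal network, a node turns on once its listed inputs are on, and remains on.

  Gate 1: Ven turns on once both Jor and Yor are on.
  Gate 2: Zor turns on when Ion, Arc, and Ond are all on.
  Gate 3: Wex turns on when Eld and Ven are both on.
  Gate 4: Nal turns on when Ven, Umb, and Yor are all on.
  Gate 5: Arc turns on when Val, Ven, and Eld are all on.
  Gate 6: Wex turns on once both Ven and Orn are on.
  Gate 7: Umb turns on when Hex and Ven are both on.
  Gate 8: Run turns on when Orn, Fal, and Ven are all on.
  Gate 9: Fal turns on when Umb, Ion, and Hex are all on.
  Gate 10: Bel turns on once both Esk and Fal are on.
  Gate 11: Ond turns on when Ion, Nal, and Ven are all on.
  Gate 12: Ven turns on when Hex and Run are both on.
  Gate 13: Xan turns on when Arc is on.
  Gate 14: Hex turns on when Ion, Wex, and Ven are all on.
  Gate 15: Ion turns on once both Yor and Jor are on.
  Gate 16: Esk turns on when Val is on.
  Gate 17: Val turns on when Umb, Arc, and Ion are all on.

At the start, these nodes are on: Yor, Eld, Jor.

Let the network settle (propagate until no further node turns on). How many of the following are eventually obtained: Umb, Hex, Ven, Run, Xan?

Yor and Jor are on, so Ion turns on (Gate 15).
Jor and Yor are on, so Ven turns on (Gate 1).
Eld and Ven are on, so Wex turns on (Gate 3).
Gate 14: Ion, Wex, and Ven on → Hex on.
Hex and Ven are on, so Umb turns on (Gate 7).
Umb: reached.
Hex: reached.
Ven: reached.
Run would need Orn, Fal, and Ven (Gate 8), but Orn never turns on.
Xan would need Arc (Gate 13), but Arc never turns on.
Reached: Umb, Hex, and Ven — 3 of the 5.

3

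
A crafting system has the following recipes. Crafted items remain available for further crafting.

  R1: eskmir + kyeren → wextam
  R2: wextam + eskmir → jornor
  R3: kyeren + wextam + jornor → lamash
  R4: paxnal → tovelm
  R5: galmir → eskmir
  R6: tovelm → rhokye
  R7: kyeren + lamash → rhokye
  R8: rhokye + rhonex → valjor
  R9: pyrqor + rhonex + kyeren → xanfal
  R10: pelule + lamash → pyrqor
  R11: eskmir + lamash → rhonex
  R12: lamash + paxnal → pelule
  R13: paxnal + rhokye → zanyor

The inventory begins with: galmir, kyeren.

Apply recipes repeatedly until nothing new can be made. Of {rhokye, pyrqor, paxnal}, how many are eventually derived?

Using R5, galmir makes eskmir.
eskmir + kyeren → wextam (R1).
Using R2, wextam and eskmir make jornor.
kyeren + wextam + jornor → lamash (R3).
kyeren + lamash → rhokye (R7).
rhokye: reached.
pyrqor would need pelule and lamash (R10), but pelule is never obtained.
No rule produces paxnal, and it is not given.
Reached: rhokye — 1 of the 3.

1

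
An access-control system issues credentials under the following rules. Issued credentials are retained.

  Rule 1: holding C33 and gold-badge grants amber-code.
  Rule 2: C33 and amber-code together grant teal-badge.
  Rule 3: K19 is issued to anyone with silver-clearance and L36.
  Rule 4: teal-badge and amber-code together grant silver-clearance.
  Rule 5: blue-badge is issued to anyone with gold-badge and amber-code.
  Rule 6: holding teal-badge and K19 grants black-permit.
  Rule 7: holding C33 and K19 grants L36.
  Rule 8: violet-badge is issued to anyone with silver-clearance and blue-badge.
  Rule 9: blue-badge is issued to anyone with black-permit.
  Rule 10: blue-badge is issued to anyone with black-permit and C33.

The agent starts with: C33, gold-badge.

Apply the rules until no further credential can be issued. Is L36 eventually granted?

L36 would need C33 and K19 (Rule 7), but K19 is never granted.

No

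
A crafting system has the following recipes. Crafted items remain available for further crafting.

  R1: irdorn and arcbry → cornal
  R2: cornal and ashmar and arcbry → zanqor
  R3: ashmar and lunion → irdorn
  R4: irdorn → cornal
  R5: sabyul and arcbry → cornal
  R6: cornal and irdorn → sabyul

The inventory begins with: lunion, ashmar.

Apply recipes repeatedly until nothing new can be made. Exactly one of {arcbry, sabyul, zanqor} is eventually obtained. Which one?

Using R3, ashmar and lunion make irdorn.
Using R4, irdorn makes cornal.
cornal and irdorn → sabyul (R6).
No rule produces arcbry, and it is not given. zanqor would need cornal, ashmar, and arcbry (R2), but arcbry is never obtained.

sabyul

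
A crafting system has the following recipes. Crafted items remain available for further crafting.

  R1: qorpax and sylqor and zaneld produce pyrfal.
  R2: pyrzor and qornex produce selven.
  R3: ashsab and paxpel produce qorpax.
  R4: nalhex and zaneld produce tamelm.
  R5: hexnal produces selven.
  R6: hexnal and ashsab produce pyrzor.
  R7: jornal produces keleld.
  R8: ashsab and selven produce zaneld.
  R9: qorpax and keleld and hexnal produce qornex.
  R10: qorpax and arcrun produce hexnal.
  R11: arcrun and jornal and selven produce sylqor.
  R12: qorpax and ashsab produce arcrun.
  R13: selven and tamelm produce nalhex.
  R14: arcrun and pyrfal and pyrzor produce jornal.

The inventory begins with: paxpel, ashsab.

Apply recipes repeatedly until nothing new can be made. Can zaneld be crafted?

Yes

ashsab and paxpel → qorpax (R3).
Using R12, qorpax and ashsab make arcrun.
Using R10, qorpax and arcrun make hexnal.
hexnal → selven (R5).
Using R8, ashsab and selven make zaneld.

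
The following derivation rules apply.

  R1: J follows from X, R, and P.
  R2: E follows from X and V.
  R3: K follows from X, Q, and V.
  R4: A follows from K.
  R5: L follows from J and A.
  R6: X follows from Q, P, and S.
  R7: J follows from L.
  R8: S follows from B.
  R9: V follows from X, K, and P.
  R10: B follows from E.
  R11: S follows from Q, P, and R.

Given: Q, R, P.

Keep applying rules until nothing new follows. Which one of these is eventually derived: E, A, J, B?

J

Q, P, and R hold, so S follows (R11).
From Q, P, and S, R6 gives X.
From X, R, and P, R1 gives J.
B would need E (R10), but E is never established. A would need K (R4), but K is never established. E would need X and V (R2), but V is never established.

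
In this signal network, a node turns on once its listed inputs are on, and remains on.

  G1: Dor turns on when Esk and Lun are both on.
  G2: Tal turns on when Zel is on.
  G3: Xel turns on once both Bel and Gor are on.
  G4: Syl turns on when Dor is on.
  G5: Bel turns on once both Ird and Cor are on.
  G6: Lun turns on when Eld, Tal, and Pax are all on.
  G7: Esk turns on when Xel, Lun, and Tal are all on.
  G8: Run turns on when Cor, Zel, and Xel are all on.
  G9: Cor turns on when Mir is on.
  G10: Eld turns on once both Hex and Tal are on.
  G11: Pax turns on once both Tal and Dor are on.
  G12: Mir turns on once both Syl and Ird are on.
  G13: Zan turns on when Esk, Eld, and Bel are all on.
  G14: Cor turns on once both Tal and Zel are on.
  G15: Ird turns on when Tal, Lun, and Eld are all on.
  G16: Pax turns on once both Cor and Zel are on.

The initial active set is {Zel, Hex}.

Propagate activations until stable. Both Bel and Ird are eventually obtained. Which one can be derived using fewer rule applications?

Ird

Ird: Zel is on, so Tal turns on (G2). Hex and Tal are on, so Eld turns on (G10). Tal and Zel are on, so Cor turns on (G14). G16: Cor and Zel on → Pax on. G6: Eld, Tal, and Pax on → Lun on. Tal, Lun, and Eld are on, so Ird turns on (G15). [6 rule applications]
Bel: Zel is on, so Tal turns on (G2). G10: Hex and Tal on → Eld on. G14: Tal and Zel on → Cor on. G16: Cor and Zel on → Pax on. Eld, Tal, and Pax are on, so Lun turns on (G6). G15: Tal, Lun, and Eld on → Ird on. Ird and Cor are on, so Bel turns on (G5). [7 rule applications]
Ird needs fewer.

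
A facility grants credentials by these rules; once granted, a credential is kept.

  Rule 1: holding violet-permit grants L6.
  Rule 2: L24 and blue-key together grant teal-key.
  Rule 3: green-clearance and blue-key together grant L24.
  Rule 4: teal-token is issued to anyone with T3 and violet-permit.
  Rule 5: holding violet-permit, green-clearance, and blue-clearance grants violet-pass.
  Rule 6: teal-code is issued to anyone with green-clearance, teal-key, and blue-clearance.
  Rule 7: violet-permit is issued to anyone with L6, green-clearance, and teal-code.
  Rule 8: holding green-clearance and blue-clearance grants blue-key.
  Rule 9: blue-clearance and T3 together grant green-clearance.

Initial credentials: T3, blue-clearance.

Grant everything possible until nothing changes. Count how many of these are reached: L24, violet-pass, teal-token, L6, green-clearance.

2

Holding blue-clearance and T3 grants green-clearance (Rule 9).
Holding green-clearance and blue-clearance grants blue-key (Rule 8).
Holding green-clearance and blue-key grants L24 (Rule 3).
L24: reached.
violet-pass would need violet-permit, green-clearance, and blue-clearance (Rule 5), but violet-permit is never granted.
teal-token would need T3 and violet-permit (Rule 4), but violet-permit is never granted.
L6 would need violet-permit (Rule 1), but violet-permit is never granted.
green-clearance: reached.
Reached: L24 and green-clearance — 2 of the 5.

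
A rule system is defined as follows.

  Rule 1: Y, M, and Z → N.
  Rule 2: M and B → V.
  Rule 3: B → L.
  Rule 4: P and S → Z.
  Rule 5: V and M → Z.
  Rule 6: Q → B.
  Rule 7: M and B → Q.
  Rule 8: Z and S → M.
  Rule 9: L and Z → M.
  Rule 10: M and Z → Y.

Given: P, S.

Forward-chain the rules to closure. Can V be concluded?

V would need M and B (Rule 2), but B is never established.

No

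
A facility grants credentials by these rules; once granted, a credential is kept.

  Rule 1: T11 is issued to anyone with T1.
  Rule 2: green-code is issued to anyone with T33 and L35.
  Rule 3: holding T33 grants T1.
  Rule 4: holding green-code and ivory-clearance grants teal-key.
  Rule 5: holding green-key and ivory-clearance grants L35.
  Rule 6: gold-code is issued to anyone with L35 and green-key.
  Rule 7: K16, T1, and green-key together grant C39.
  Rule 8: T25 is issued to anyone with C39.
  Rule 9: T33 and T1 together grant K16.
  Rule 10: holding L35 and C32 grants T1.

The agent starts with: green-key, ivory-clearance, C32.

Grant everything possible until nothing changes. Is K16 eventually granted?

K16 would need T33 and T1 (Rule 9), but T33 is never granted.

No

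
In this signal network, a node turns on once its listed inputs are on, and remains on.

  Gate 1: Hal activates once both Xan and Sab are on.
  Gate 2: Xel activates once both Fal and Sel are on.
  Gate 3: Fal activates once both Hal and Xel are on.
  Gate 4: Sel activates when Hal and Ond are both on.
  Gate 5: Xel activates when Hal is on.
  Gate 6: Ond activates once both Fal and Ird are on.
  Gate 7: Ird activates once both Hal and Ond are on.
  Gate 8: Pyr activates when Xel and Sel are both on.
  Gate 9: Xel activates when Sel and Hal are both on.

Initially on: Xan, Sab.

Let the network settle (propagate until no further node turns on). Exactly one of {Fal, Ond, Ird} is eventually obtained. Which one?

Fal

Gate 1: Xan and Sab on → Hal on.
Hal is on, so Xel activates (Gate 5).
Hal and Xel are on, so Fal activates (Gate 3).
Ird would need Hal and Ond (Gate 7), but Ond never turns on. Ond would need Fal and Ird (Gate 6), but Ird never turns on.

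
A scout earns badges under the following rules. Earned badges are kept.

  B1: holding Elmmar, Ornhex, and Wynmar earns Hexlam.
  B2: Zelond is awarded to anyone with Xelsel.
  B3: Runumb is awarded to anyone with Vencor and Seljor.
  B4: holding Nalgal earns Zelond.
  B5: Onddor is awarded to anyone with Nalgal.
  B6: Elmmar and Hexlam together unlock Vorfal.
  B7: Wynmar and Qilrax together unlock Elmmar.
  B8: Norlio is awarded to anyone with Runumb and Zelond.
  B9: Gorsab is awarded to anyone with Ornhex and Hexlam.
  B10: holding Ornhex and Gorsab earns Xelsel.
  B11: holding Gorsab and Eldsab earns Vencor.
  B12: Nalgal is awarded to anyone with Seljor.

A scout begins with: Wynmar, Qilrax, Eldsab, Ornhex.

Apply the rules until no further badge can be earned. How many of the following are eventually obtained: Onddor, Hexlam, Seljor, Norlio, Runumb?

1

With Wynmar and Qilrax, Elmmar is earned (B7).
With Elmmar, Ornhex, and Wynmar, Hexlam is earned (B1).
Onddor would need Nalgal (B5), but Nalgal is never earned.
Hexlam: reached.
No rule produces Seljor, and it is not given.
Norlio would need Runumb and Zelond (B8), but Runumb is never earned.
Runumb would need Vencor and Seljor (B3), but Seljor is never earned.
Reached: Hexlam — 1 of the 5.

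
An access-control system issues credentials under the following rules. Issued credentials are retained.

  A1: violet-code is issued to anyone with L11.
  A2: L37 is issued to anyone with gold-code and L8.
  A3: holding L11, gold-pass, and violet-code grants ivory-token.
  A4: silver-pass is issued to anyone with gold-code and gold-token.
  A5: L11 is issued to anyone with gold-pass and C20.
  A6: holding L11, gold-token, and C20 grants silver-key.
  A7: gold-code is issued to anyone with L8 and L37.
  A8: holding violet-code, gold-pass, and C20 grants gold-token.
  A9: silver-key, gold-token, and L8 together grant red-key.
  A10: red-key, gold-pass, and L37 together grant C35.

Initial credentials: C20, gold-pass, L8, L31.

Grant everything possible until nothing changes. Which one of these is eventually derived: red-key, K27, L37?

Holding gold-pass and C20 grants L11 (A5).
Holding L11 grants violet-code (A1).
Holding violet-code, gold-pass, and C20 grants gold-token (A8).
Holding L11, gold-token, and C20 grants silver-key (A6).
Holding silver-key, gold-token, and L8 grants red-key (A9).
No rule produces K27, and it is not given. L37 would need gold-code and L8 (A2), but gold-code is never granted.

red-key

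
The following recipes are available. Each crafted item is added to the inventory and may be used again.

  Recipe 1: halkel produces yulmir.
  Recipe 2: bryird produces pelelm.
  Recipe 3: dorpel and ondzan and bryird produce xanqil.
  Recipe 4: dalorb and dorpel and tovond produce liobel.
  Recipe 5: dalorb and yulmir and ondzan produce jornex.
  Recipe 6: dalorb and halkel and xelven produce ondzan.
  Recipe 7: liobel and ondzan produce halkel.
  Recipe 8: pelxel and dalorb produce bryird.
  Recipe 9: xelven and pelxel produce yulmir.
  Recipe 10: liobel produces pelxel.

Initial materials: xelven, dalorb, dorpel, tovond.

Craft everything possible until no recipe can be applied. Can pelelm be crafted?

Yes

dalorb and dorpel and tovond → liobel (Recipe 4).
Using Recipe 10, liobel makes pelxel.
pelxel and dalorb → bryird (Recipe 8).
Using Recipe 2, bryird makes pelelm.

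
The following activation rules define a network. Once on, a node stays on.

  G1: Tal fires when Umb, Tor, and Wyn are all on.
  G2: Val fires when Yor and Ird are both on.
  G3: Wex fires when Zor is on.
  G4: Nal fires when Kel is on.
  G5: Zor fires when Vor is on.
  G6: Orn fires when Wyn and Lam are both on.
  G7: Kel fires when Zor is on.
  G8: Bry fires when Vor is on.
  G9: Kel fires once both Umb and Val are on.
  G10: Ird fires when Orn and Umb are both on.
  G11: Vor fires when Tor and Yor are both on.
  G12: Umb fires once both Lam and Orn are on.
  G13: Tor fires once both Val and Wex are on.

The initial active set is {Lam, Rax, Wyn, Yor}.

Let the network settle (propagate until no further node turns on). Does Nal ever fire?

Yes

G6: Wyn and Lam on → Orn on.
Lam and Orn are on, so Umb fires (G12).
Orn and Umb are on, so Ird fires (G10).
G2: Yor and Ird on → Val on.
G9: Umb and Val on → Kel on.
Kel is on, so Nal fires (G4).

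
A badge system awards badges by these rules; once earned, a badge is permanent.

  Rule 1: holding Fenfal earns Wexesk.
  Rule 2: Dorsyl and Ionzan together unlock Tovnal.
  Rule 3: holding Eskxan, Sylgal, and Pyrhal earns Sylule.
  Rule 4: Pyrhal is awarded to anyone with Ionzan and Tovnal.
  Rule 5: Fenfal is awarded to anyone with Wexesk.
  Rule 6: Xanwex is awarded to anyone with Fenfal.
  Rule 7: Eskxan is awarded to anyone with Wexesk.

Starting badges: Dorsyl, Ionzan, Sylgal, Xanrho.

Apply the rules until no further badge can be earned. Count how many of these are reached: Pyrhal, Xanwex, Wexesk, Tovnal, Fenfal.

With Dorsyl and Ionzan, Tovnal is earned (Rule 2).
With Ionzan and Tovnal, Pyrhal is earned (Rule 4).
Pyrhal: reached.
Xanwex would need Fenfal (Rule 6), but Fenfal is never earned.
Wexesk would need Fenfal (Rule 1), but Fenfal is never earned.
Tovnal: reached.
Fenfal would need Wexesk (Rule 5), but Wexesk is never earned.
Reached: Pyrhal and Tovnal — 2 of the 5.

2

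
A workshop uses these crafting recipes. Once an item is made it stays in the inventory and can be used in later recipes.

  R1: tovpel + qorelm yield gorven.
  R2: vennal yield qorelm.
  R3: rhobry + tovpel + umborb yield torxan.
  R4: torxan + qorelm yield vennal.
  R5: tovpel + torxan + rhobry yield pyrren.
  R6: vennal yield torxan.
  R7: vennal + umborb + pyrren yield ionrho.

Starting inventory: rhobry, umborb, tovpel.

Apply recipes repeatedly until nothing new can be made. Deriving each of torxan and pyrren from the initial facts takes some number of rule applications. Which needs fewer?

torxan

torxan: Using R3, rhobry, tovpel, and umborb make torxan. [1 rule application]
pyrren: Using R3, rhobry, tovpel, and umborb make torxan. Using R5, tovpel, torxan, and rhobry make pyrren. [2 rule applications]
torxan needs fewer.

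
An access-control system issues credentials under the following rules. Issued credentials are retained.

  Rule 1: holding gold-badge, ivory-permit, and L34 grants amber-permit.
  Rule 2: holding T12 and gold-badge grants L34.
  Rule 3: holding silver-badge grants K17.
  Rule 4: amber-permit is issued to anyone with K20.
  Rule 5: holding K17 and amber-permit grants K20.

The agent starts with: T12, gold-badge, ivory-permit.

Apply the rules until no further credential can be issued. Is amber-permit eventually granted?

Holding T12 and gold-badge grants L34 (Rule 2).
Holding gold-badge, ivory-permit, and L34 grants amber-permit (Rule 1).

Yes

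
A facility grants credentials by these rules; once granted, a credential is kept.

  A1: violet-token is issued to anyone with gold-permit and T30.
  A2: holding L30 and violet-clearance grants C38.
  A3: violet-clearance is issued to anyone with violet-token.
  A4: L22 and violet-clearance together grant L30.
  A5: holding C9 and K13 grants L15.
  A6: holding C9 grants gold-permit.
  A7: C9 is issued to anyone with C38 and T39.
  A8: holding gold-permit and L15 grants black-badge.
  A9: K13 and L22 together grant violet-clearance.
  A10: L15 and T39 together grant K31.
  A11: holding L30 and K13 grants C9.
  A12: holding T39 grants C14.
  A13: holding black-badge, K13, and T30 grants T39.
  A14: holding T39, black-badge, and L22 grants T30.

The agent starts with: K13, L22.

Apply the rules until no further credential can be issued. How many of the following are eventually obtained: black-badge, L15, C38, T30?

Holding K13 and L22 grants violet-clearance (A9).
Holding L22 and violet-clearance grants L30 (A4).
Holding L30 and violet-clearance grants C38 (A2).
Holding L30 and K13 grants C9 (A11).
Holding C9 grants gold-permit (A6).
Holding C9 and K13 grants L15 (A5).
Holding gold-permit and L15 grants black-badge (A8).
black-badge: reached.
L15: reached.
C38: reached.
T30 would need T39, black-badge, and L22 (A14), but T39 is never granted.
Reached: black-badge, L15, and C38 — 3 of the 4.

3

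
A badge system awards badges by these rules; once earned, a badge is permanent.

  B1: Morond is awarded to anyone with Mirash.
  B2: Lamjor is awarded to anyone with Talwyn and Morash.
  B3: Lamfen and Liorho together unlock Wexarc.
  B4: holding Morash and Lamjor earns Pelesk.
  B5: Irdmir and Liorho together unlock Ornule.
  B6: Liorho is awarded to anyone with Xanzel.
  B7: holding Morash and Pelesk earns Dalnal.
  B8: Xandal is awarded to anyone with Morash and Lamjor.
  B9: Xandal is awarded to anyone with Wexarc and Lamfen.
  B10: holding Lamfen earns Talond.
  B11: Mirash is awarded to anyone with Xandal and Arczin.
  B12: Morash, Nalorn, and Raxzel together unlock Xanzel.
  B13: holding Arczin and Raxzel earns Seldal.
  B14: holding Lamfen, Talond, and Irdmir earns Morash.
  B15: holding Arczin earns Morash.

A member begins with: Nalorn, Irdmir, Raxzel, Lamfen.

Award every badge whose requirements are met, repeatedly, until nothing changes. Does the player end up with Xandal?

Yes

With Lamfen, Talond is earned (B10).
With Lamfen, Talond, and Irdmir, Morash is earned (B14).
With Morash, Nalorn, and Raxzel, Xanzel is earned (B12).
With Xanzel, Liorho is earned (B6).
With Lamfen and Liorho, Wexarc is earned (B3).
With Wexarc and Lamfen, Xandal is earned (B9).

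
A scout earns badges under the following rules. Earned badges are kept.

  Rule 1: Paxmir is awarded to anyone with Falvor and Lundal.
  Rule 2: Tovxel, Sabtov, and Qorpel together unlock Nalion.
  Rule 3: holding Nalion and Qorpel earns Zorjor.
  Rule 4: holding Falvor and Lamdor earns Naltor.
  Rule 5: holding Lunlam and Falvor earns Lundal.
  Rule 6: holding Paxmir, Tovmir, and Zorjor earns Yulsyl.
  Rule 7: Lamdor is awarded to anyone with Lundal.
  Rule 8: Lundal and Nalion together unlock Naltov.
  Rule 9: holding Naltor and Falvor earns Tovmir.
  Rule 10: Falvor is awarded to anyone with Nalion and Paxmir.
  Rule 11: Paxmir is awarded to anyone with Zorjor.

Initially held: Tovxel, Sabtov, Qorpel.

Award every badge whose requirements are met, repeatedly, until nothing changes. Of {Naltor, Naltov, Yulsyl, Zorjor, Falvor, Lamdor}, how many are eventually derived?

With Tovxel, Sabtov, and Qorpel, Nalion is earned (Rule 2).
With Nalion and Qorpel, Zorjor is earned (Rule 3).
With Zorjor, Paxmir is earned (Rule 11).
With Nalion and Paxmir, Falvor is earned (Rule 10).
Naltor would need Falvor and Lamdor (Rule 4), but Lamdor is never earned.
Naltov would need Lundal and Nalion (Rule 8), but Lundal is never earned.
Yulsyl would need Paxmir, Tovmir, and Zorjor (Rule 6), but Tovmir is never earned.
Zorjor: reached.
Falvor: reached.
Lamdor would need Lundal (Rule 7), but Lundal is never earned.
Reached: Zorjor and Falvor — 2 of the 6.

2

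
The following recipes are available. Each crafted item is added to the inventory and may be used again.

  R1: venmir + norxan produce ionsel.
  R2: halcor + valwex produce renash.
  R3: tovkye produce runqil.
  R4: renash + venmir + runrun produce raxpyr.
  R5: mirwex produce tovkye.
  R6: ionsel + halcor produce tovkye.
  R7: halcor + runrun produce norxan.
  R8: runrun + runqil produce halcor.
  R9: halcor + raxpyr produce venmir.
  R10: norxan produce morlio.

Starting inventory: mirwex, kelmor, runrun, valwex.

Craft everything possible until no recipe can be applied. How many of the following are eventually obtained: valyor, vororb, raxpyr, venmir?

No rule produces valyor, and it is not given.
No rule produces vororb, and it is not given.
raxpyr would need renash, venmir, and runrun (R4), but venmir is never obtained.
venmir would need halcor and raxpyr (R9), but raxpyr is never obtained.
None of the 4 are reached.

0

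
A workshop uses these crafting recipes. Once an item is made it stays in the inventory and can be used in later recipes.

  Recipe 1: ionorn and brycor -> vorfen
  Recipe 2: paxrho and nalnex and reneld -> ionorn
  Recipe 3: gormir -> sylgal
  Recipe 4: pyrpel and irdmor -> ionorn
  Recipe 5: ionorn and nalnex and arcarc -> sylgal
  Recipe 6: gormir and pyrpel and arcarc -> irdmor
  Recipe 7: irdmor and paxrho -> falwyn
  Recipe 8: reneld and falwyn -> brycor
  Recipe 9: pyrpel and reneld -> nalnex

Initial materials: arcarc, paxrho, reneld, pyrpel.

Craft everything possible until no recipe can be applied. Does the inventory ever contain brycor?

brycor would need reneld and falwyn (Recipe 8), but falwyn is never obtained.

No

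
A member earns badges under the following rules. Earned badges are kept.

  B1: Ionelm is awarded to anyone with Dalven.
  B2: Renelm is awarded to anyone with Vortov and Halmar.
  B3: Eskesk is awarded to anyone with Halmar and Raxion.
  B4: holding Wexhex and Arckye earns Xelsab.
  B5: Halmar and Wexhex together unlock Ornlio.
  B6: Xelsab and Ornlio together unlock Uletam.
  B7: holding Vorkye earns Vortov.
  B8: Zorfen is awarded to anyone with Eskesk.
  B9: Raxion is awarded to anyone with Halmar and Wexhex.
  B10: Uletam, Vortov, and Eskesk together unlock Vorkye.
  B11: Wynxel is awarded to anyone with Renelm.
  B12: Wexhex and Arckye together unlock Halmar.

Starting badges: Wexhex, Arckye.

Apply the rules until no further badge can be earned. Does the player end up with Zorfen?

With Wexhex and Arckye, Halmar is earned (B12).
With Halmar and Wexhex, Raxion is earned (B9).
With Halmar and Raxion, Eskesk is earned (B3).
With Eskesk, Zorfen is earned (B8).

Yes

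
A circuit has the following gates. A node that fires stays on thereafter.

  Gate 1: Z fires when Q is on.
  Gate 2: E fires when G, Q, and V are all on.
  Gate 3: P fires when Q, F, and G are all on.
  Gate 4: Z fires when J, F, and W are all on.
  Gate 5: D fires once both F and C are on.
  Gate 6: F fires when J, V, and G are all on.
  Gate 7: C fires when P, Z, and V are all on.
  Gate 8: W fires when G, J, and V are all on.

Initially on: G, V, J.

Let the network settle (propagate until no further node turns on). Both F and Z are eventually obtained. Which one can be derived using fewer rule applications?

F: Gate 6: J, V, and G on → F on. [1 rule application]
Z: J, V, and G are on, so F fires (Gate 6). G, J, and V are on, so W fires (Gate 8). J, F, and W are on, so Z fires (Gate 4). [3 rule applications]
F needs fewer.

F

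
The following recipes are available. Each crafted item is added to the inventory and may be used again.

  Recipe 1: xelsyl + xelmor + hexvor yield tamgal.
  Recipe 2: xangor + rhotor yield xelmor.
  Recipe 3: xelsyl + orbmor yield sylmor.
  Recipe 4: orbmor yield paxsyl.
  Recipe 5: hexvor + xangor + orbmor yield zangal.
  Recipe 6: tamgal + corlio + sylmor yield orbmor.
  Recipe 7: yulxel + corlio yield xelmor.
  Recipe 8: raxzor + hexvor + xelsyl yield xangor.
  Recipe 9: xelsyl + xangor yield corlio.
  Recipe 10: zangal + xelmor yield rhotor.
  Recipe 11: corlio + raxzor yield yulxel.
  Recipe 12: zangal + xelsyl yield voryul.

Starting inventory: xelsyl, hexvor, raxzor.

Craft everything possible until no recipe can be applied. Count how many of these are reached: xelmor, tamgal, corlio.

3

raxzor + hexvor + xelsyl → xangor (Recipe 8).
xelsyl + xangor → corlio (Recipe 9).
corlio + raxzor → yulxel (Recipe 11).
yulxel + corlio → xelmor (Recipe 7).
Using Recipe 1, xelsyl, xelmor, and hexvor make tamgal.
xelmor: reached.
tamgal: reached.
corlio: reached.
All 3 are reached.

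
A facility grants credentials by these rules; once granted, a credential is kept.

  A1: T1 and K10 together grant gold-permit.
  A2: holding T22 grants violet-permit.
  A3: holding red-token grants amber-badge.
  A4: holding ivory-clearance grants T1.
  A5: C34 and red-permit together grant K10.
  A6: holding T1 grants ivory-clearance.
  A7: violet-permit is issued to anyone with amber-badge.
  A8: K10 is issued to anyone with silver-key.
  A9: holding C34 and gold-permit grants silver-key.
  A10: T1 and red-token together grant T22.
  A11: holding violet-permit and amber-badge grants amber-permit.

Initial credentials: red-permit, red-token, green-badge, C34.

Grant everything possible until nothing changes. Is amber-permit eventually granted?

Yes

Holding red-token grants amber-badge (A3).
Holding amber-badge grants violet-permit (A7).
Holding violet-permit and amber-badge grants amber-permit (A11).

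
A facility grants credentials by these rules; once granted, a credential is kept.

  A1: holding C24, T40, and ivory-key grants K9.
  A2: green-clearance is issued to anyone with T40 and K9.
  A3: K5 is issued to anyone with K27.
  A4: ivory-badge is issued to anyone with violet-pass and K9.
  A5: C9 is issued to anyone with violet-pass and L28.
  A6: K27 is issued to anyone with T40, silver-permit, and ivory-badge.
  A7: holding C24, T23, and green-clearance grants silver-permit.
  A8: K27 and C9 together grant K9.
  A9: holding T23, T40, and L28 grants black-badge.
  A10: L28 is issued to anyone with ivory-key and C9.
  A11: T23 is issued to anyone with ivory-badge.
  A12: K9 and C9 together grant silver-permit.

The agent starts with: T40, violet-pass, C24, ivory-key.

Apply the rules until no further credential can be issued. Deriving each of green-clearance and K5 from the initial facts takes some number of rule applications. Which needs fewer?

green-clearance

green-clearance: Holding C24, T40, and ivory-key grants K9 (A1). Holding T40 and K9 grants green-clearance (A2). [2 rule applications]
K5: Holding C24, T40, and ivory-key grants K9 (A1). Holding T40 and K9 grants green-clearance (A2). Holding violet-pass and K9 grants ivory-badge (A4). Holding ivory-badge grants T23 (A11). Holding C24, T23, and green-clearance grants silver-permit (A7). Holding T40, silver-permit, and ivory-badge grants K27 (A6). Holding K27 grants K5 (A3). [7 rule applications]
green-clearance needs fewer.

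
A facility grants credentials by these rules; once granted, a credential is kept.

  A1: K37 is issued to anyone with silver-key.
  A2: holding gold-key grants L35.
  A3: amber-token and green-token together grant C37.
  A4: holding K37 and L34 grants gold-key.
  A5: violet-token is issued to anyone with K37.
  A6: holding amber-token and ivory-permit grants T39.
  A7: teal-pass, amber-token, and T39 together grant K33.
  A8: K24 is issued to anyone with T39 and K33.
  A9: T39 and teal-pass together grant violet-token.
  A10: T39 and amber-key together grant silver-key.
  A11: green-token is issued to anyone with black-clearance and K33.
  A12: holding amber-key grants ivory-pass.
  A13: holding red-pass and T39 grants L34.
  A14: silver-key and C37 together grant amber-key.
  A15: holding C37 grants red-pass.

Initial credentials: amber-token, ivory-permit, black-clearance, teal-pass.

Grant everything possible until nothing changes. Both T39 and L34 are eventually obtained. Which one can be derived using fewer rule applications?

T39

T39: Holding amber-token and ivory-permit grants T39 (A6). [1 rule application]
L34: Holding amber-token and ivory-permit grants T39 (A6). Holding teal-pass, amber-token, and T39 grants K33 (A7). Holding black-clearance and K33 grants green-token (A11). Holding amber-token and green-token grants C37 (A3). Holding C37 grants red-pass (A15). Holding red-pass and T39 grants L34 (A13). [6 rule applications]
T39 needs fewer.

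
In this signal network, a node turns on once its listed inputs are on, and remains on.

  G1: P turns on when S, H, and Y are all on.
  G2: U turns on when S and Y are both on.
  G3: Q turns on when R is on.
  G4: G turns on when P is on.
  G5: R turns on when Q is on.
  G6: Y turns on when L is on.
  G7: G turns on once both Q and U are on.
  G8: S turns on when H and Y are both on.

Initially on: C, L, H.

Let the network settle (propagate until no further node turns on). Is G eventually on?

G6: L on → Y on.
H and Y are on, so S turns on (G8).
G1: S, H, and Y on → P on.
G4: P on → G on.

Yes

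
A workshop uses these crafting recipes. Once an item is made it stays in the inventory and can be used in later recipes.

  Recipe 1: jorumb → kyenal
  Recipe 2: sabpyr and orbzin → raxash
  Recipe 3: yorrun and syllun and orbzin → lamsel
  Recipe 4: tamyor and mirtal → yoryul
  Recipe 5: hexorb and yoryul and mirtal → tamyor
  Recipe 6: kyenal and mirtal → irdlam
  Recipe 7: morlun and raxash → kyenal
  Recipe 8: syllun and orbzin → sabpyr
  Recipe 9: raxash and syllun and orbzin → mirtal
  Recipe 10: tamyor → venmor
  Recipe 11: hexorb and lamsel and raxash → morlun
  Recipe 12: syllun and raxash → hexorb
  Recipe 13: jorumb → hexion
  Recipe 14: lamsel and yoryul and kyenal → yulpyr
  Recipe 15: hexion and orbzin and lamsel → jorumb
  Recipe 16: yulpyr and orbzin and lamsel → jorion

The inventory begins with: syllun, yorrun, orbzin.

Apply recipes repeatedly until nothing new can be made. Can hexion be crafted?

No

hexion would need jorumb (Recipe 13), but jorumb is never obtained.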